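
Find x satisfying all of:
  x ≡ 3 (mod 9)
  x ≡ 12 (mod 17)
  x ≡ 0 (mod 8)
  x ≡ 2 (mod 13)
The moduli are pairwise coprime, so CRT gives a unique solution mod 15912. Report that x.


Product of moduli M = 9 · 17 · 8 · 13 = 15912.
Merge one congruence at a time:
  Start: x ≡ 3 (mod 9).
  Combine with x ≡ 12 (mod 17); new modulus lcm = 153.
    Write x = 3 + 9·t and substitute into x ≡ 12 (mod 17): 9·t ≡ 12 − 3 = 9 (mod 17).
    The inverse of 9 mod 17 is 2 (since 9·2 = 18 = 1·17 + 1), so t ≡ 2·9 = 18 ≡ 1 (mod 17).
    Then x = 3 + 9·1 = 12, valid modulo lcm(9, 17) = 153: x ≡ 12 (mod 153).
  Combine with x ≡ 0 (mod 8); new modulus lcm = 1224.
    Write x = 12 + 153·t and substitute into x ≡ 0 (mod 8): 153·t ≡ 0 − 12 = -12 (mod 8).
    Reduce coefficients mod 8: 1·t ≡ 4 (mod 8).
    So t ≡ 4 (mod 8).
    Then x = 12 + 153·4 = 624, valid modulo lcm(153, 8) = 1224: x ≡ 624 (mod 1224).
  Combine with x ≡ 2 (mod 13); new modulus lcm = 15912.
    Write x = 624 + 1224·t and substitute into x ≡ 2 (mod 13): 1224·t ≡ 2 − 624 = -622 (mod 13).
    Reduce coefficients mod 13: 2·t ≡ 2 (mod 13).
    The inverse of 2 mod 13 is 7 (since 2·7 = 14 = 1·13 + 1), so t ≡ 7·2 = 14 ≡ 1 (mod 13).
    Then x = 624 + 1224·1 = 1848, valid modulo lcm(1224, 13) = 15912: x ≡ 1848 (mod 15912).
Verify against each original: 1848 mod 9 = 3, 1848 mod 17 = 12, 1848 mod 8 = 0, 1848 mod 13 = 2.

x ≡ 1848 (mod 15912).


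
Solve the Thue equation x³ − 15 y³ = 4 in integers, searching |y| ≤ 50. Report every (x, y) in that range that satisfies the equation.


The equation is x³ - 15y³ = 4. For fixed y, x³ = 15·y³ + 4, so a solution requires the RHS to be a perfect cube.
Strategy: iterate y from -50 to 50, compute RHS = 15·y³ + 4, and check whether it is a (positive or negative) perfect cube.
Check small values of y:
  y = 0: RHS = 4 is not a perfect cube.
  y = 1: RHS = 19 is not a perfect cube.
  y = -1: RHS = -11 is not a perfect cube.
  y = 2: RHS = 124 is not a perfect cube.
  y = -2: RHS = -116 is not a perfect cube.
  y = 3: RHS = 409 is not a perfect cube.
  y = -3: RHS = -401 is not a perfect cube.
Continuing the search up to |y| = 50 finds no solutions either.
No (x, y) in the scanned range satisfies the equation.

No integer solutions with |y| ≤ 50.


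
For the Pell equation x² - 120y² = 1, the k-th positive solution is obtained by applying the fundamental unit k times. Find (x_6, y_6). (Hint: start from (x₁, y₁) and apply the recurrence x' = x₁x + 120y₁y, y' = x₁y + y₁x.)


Step 1: Find the fundamental solution (x₁, y₁) of x² - 120y² = 1.
  Expand √120 as a continued fraction. a₀ = ⌊√120⌋ = 10; iterate m_{k+1} = d_k·a_k − m_k, d_{k+1} = (120 − m_{k+1}²)/d_k, a_{k+1} = ⌊(a₀ + m_{k+1})/d_{k+1}⌋ (starting m₀ = 0, d₀ = 1), with convergents p_k = a_k·p_{k-1} + p_{k-2}, q_k = a_k·q_{k-1} + q_{k-2} (p₋₁ = 1, q₋₁ = 0):
  k = 0: a₀ = 10; p₀/q₀ = 10/1; p₀² − 120·q₀² = 100 − 120 = -20.
  k = 1: m = 10, d = 20, a = ⌊(10 + 10)/20⌋ = 1; p/q = (1·10 + 1)/(1·1 + 0) = 11/1; p² − 120·q² = 121 − 120 = 1.
  The first convergent with p² − 120·q² = 1 gives the fundamental solution (x₁, y₁) = (11, 1).
Step 2: Apply the recurrence (x_{n+1}, y_{n+1}) = (x₁x_n + 120y₁y_n, x₁y_n + y₁x_n) repeatedly.
  From (x_1, y_1) = (11, 1): x_2 = 11·11 + 120·1·1 = 241; y_2 = 11·1 + 1·11 = 22.
  From (x_2, y_2) = (241, 22): x_3 = 11·241 + 120·1·22 = 5291; y_3 = 11·22 + 1·241 = 483.
  From (x_3, y_3) = (5291, 483): x_4 = 11·5291 + 120·1·483 = 116161; y_4 = 11·483 + 1·5291 = 10604.
  From (x_4, y_4) = (116161, 10604): x_5 = 11·116161 + 120·1·10604 = 2550251; y_5 = 11·10604 + 1·116161 = 232805.
  From (x_5, y_5) = (2550251, 232805): x_6 = 11·2550251 + 120·1·232805 = 55989361; y_6 = 11·232805 + 1·2550251 = 5111106.
Step 3: Verify x_6² - 120·y_6² = 3134808545188321 - 3134808545188320 = 1 (should be 1). ✓

(x_1, y_1) = (11, 1); (x_6, y_6) = (55989361, 5111106).


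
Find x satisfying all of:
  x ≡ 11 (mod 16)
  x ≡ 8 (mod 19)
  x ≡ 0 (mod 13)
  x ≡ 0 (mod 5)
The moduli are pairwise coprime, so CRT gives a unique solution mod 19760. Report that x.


Product of moduli M = 16 · 19 · 13 · 5 = 19760.
Merge one congruence at a time:
  Start: x ≡ 11 (mod 16).
  Combine with x ≡ 8 (mod 19); new modulus lcm = 304.
    Write x = 11 + 16·t and substitute into x ≡ 8 (mod 19): 16·t ≡ 8 − 11 = -3 (mod 19).
    Reduce coefficients mod 19: 16·t ≡ 16 (mod 19).
    The inverse of 16 mod 19 is 6 (since 16·6 = 96 = 5·19 + 1), so t ≡ 6·16 = 96 ≡ 1 (mod 19).
    Then x = 11 + 16·1 = 27, valid modulo lcm(16, 19) = 304: x ≡ 27 (mod 304).
  Combine with x ≡ 0 (mod 13); new modulus lcm = 3952.
    Write x = 27 + 304·t and substitute into x ≡ 0 (mod 13): 304·t ≡ 0 − 27 = -27 (mod 13).
    Reduce coefficients mod 13: 5·t ≡ 12 (mod 13).
    The inverse of 5 mod 13 is 8 (since 5·8 = 40 = 3·13 + 1), so t ≡ 8·12 = 96 ≡ 5 (mod 13).
    Then x = 27 + 304·5 = 1547, valid modulo lcm(304, 13) = 3952: x ≡ 1547 (mod 3952).
  Combine with x ≡ 0 (mod 5); new modulus lcm = 19760.
    Write x = 1547 + 3952·t and substitute into x ≡ 0 (mod 5): 3952·t ≡ 0 − 1547 = -1547 (mod 5).
    Reduce coefficients mod 5: 2·t ≡ 3 (mod 5).
    The inverse of 2 mod 5 is 3 (since 2·3 = 6 = 1·5 + 1), so t ≡ 3·3 = 9 ≡ 4 (mod 5).
    Then x = 1547 + 3952·4 = 17355, valid modulo lcm(3952, 5) = 19760: x ≡ 17355 (mod 19760).
Verify against each original: 17355 mod 16 = 11, 17355 mod 19 = 8, 17355 mod 13 = 0, 17355 mod 5 = 0.

x ≡ 17355 (mod 19760).


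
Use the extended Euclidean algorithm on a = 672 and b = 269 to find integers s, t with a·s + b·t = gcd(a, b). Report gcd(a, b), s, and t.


Euclidean algorithm on (672, 269) — divide until remainder is 0:
  672 = 2 · 269 + 134
  269 = 2 · 134 + 1
  134 = 134 · 1 + 0
gcd(672, 269) = 1.
Track Bezout coefficients alongside the remainders: start with r₀ = 672 = a·1 + b·0 (s = 1, t = 0) and r₁ = 269 = a·0 + b·1 (s = 0, t = 1); each new remainder r_{k+1} = r_{k-1} − q_k·r_k inherits s_{k+1} = s_{k-1} − q_k·s_k, t_{k+1} = t_{k-1} − q_k·t_k, so r_k = a·s_k + b·t_k at every step:
  q = 2: r = 134, s = 1 − 2·0 = 1, t = 0 − 2·1 = -2  (check: 672·1 + 269·(-2) = 134)
  q = 2: r = 1, s = 0 − 2·1 = -2, t = 1 − 2·(-2) = 5  (check: 672·(-2) + 269·5 = 1)
The row with r = 1 (the gcd) gives the Bezout coefficients s = -2, t = 5.
Result: 672 · (-2) + 269 · (5) = 1.

gcd(672, 269) = 1; s = -2, t = 5 (check: 672·(-2) + 269·5 = 1).


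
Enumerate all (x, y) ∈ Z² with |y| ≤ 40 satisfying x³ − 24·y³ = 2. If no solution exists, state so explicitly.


The equation is x³ - 24y³ = 2. For fixed y, x³ = 24·y³ + 2, so a solution requires the RHS to be a perfect cube.
Strategy: iterate y from -40 to 40, compute RHS = 24·y³ + 2, and check whether it is a (positive or negative) perfect cube.
Check small values of y:
  y = 0: RHS = 2 is not a perfect cube.
  y = 1: RHS = 26 is not a perfect cube.
  y = -1: RHS = -22 is not a perfect cube.
  y = 2: RHS = 194 is not a perfect cube.
  y = -2: RHS = -190 is not a perfect cube.
  y = 3: RHS = 650 is not a perfect cube.
  y = -3: RHS = -646 is not a perfect cube.
Continuing the search up to |y| = 40 finds no solutions either.
No (x, y) in the scanned range satisfies the equation.

No integer solutions with |y| ≤ 40.


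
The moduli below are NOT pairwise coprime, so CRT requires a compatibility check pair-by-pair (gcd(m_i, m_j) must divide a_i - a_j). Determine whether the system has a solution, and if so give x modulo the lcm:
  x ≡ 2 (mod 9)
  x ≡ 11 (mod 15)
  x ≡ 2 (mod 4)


Moduli 9, 15, 4 are not pairwise coprime, so CRT works modulo lcm(m_i) when all pairwise compatibility conditions hold.
Pairwise compatibility: gcd(m_i, m_j) must divide a_i - a_j for every pair.
Merge one congruence at a time:
  Start: x ≡ 2 (mod 9).
  Combine with x ≡ 11 (mod 15): gcd(9, 15) = 3; 11 - 2 = 9, which IS divisible by 3, so compatible.
    Write x = 2 + 9·t and substitute into x ≡ 11 (mod 15): 9·t ≡ 11 − 2 = 9 (mod 15).
    Divide the congruence (and modulus) by g = 3: 3·t ≡ 3 (mod 5).
    The inverse of 3 mod 5 is 2 (since 3·2 = 6 = 1·5 + 1), so t ≡ 2·3 = 6 ≡ 1 (mod 5).
    Then x = 2 + 9·1 = 11, valid modulo lcm(9, 15) = 45: x ≡ 11 (mod 45).
  Combine with x ≡ 2 (mod 4): gcd(45, 4) = 1; 2 - 11 = -9, which IS divisible by 1, so compatible.
    Write x = 11 + 45·t and substitute into x ≡ 2 (mod 4): 45·t ≡ 2 − 11 = -9 (mod 4).
    Reduce coefficients mod 4: 1·t ≡ 3 (mod 4).
    So t ≡ 3 (mod 4).
    Then x = 11 + 45·3 = 146, valid modulo lcm(45, 4) = 180: x ≡ 146 (mod 180).
Verify: 146 mod 9 = 2, 146 mod 15 = 11, 146 mod 4 = 2.

x ≡ 146 (mod 180).


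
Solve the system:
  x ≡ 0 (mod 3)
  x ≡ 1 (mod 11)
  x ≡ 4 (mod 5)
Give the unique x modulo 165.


Moduli 3, 11, 5 are pairwise coprime; by CRT there is a unique solution modulo M = 3 · 11 · 5 = 165.
Solve pairwise, accumulating the modulus:
  Start with x ≡ 0 (mod 3).
  Combine with x ≡ 1 (mod 11): since gcd(3, 11) = 1, we get a unique residue mod 33.
    Write x = 0 + 3·t and substitute into x ≡ 1 (mod 11): 3·t ≡ 1 − 0 = 1 (mod 11).
    The inverse of 3 mod 11 is 4 (since 3·4 = 12 = 1·11 + 1), so t ≡ 4·1 = 4 ≡ 4 (mod 11).
    Then x = 0 + 3·4 = 12, valid modulo lcm(3, 11) = 33: x ≡ 12 (mod 33).
  Combine with x ≡ 4 (mod 5): since gcd(33, 5) = 1, we get a unique residue mod 165.
    Write x = 12 + 33·t and substitute into x ≡ 4 (mod 5): 33·t ≡ 4 − 12 = -8 (mod 5).
    Reduce coefficients mod 5: 3·t ≡ 2 (mod 5).
    The inverse of 3 mod 5 is 2 (since 3·2 = 6 = 1·5 + 1), so t ≡ 2·2 = 4 ≡ 4 (mod 5).
    Then x = 12 + 33·4 = 144, valid modulo lcm(33, 5) = 165: x ≡ 144 (mod 165).
Verify: 144 mod 3 = 0 ✓, 144 mod 11 = 1 ✓, 144 mod 5 = 4 ✓.

x ≡ 144 (mod 165).


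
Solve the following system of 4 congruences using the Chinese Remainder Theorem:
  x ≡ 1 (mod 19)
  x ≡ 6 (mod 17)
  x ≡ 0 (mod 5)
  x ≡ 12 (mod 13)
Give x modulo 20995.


Product of moduli M = 19 · 17 · 5 · 13 = 20995.
Merge one congruence at a time:
  Start: x ≡ 1 (mod 19).
  Combine with x ≡ 6 (mod 17); new modulus lcm = 323.
    Write x = 1 + 19·t and substitute into x ≡ 6 (mod 17): 19·t ≡ 6 − 1 = 5 (mod 17).
    Reduce coefficients mod 17: 2·t ≡ 5 (mod 17).
    The inverse of 2 mod 17 is 9 (since 2·9 = 18 = 1·17 + 1), so t ≡ 9·5 = 45 ≡ 11 (mod 17).
    Then x = 1 + 19·11 = 210, valid modulo lcm(19, 17) = 323: x ≡ 210 (mod 323).
  Combine with x ≡ 0 (mod 5); new modulus lcm = 1615.
    Write x = 210 + 323·t and substitute into x ≡ 0 (mod 5): 323·t ≡ 0 − 210 = -210 (mod 5).
    Reduce coefficients mod 5: 3·t ≡ 0 (mod 5).
    The inverse of 3 mod 5 is 2 (since 3·2 = 6 = 1·5 + 1), so t ≡ 2·0 = 0 ≡ 0 (mod 5).
    Then x = 210 + 323·0 = 210, valid modulo lcm(323, 5) = 1615: x ≡ 210 (mod 1615).
  Combine with x ≡ 12 (mod 13); new modulus lcm = 20995.
    Write x = 210 + 1615·t and substitute into x ≡ 12 (mod 13): 1615·t ≡ 12 − 210 = -198 (mod 13).
    Reduce coefficients mod 13: 3·t ≡ 10 (mod 13).
    The inverse of 3 mod 13 is 9 (since 3·9 = 27 = 2·13 + 1), so t ≡ 9·10 = 90 ≡ 12 (mod 13).
    Then x = 210 + 1615·12 = 19590, valid modulo lcm(1615, 13) = 20995: x ≡ 19590 (mod 20995).
Verify against each original: 19590 mod 19 = 1, 19590 mod 17 = 6, 19590 mod 5 = 0, 19590 mod 13 = 12.

x ≡ 19590 (mod 20995).


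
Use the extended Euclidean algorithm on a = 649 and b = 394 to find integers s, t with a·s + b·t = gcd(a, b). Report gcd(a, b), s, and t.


Euclidean algorithm on (649, 394) — divide until remainder is 0:
  649 = 1 · 394 + 255
  394 = 1 · 255 + 139
  255 = 1 · 139 + 116
  139 = 1 · 116 + 23
  116 = 5 · 23 + 1
  23 = 23 · 1 + 0
gcd(649, 394) = 1.
Track Bezout coefficients alongside the remainders: start with r₀ = 649 = a·1 + b·0 (s = 1, t = 0) and r₁ = 394 = a·0 + b·1 (s = 0, t = 1); each new remainder r_{k+1} = r_{k-1} − q_k·r_k inherits s_{k+1} = s_{k-1} − q_k·s_k, t_{k+1} = t_{k-1} − q_k·t_k, so r_k = a·s_k + b·t_k at every step:
  q = 1: r = 255, s = 1 − 1·0 = 1, t = 0 − 1·1 = -1  (check: 649·1 + 394·(-1) = 255)
  q = 1: r = 139, s = 0 − 1·1 = -1, t = 1 − 1·(-1) = 2  (check: 649·(-1) + 394·2 = 139)
  q = 1: r = 116, s = 1 − 1·(-1) = 2, t = -1 − 1·2 = -3  (check: 649·2 + 394·(-3) = 116)
  q = 1: r = 23, s = -1 − 1·2 = -3, t = 2 − 1·(-3) = 5  (check: 649·(-3) + 394·5 = 23)
  q = 5: r = 1, s = 2 − 5·(-3) = 17, t = -3 − 5·5 = -28  (check: 649·17 + 394·(-28) = 1)
The row with r = 1 (the gcd) gives the Bezout coefficients s = 17, t = -28.
Result: 649 · (17) + 394 · (-28) = 1.

gcd(649, 394) = 1; s = 17, t = -28 (check: 649·17 + 394·(-28) = 1).


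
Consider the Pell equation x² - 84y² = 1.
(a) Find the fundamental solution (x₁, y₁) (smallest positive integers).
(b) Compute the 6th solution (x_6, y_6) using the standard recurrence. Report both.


Step 1: Find the fundamental solution (x₁, y₁) of x² - 84y² = 1.
  Expand √84 as a continued fraction. a₀ = ⌊√84⌋ = 9; iterate m_{k+1} = d_k·a_k − m_k, d_{k+1} = (84 − m_{k+1}²)/d_k, a_{k+1} = ⌊(a₀ + m_{k+1})/d_{k+1}⌋ (starting m₀ = 0, d₀ = 1), with convergents p_k = a_k·p_{k-1} + p_{k-2}, q_k = a_k·q_{k-1} + q_{k-2} (p₋₁ = 1, q₋₁ = 0):
  k = 0: a₀ = 9; p₀/q₀ = 9/1; p₀² − 84·q₀² = 81 − 84 = -3.
  k = 1: m = 9, d = 3, a = ⌊(9 + 9)/3⌋ = 6; p/q = (6·9 + 1)/(6·1 + 0) = 55/6; p² − 84·q² = 3025 − 3024 = 1.
  The first convergent with p² − 84·q² = 1 gives the fundamental solution (x₁, y₁) = (55, 6).
Step 2: Apply the recurrence (x_{n+1}, y_{n+1}) = (x₁x_n + 84y₁y_n, x₁y_n + y₁x_n) repeatedly.
  From (x_1, y_1) = (55, 6): x_2 = 55·55 + 84·6·6 = 6049; y_2 = 55·6 + 6·55 = 660.
  From (x_2, y_2) = (6049, 660): x_3 = 55·6049 + 84·6·660 = 665335; y_3 = 55·660 + 6·6049 = 72594.
  From (x_3, y_3) = (665335, 72594): x_4 = 55·665335 + 84·6·72594 = 73180801; y_4 = 55·72594 + 6·665335 = 7984680.
  From (x_4, y_4) = (73180801, 7984680): x_5 = 55·73180801 + 84·6·7984680 = 8049222775; y_5 = 55·7984680 + 6·73180801 = 878242206.
  From (x_5, y_5) = (8049222775, 878242206): x_6 = 55·8049222775 + 84·6·878242206 = 885341324449; y_6 = 55·878242206 + 6·8049222775 = 96598657980.
Step 3: Verify x_6² - 84·y_6² = 783829260777109485153601 - 783829260777109485153600 = 1 (should be 1). ✓

(x_1, y_1) = (55, 6); (x_6, y_6) = (885341324449, 96598657980).


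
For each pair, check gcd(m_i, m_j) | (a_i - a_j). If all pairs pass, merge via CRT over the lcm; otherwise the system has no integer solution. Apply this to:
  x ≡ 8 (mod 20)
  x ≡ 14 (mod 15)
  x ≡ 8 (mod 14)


Moduli 20, 15, 14 are not pairwise coprime, so CRT works modulo lcm(m_i) when all pairwise compatibility conditions hold.
Pairwise compatibility: gcd(m_i, m_j) must divide a_i - a_j for every pair.
Merge one congruence at a time:
  Start: x ≡ 8 (mod 20).
  Combine with x ≡ 14 (mod 15): gcd(20, 15) = 5, and 14 - 8 = 6 is NOT divisible by 5.
    ⇒ system is inconsistent (no integer solution).

No solution (the system is inconsistent).


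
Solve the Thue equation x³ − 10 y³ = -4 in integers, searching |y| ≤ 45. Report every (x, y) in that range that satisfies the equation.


The equation is x³ - 10y³ = -4. For fixed y, x³ = 10·y³ − 4, so a solution requires the RHS to be a perfect cube.
Strategy: iterate y from -45 to 45, compute RHS = 10·y³ − 4, and check whether it is a (positive or negative) perfect cube.
Check small values of y:
  y = 0: RHS = -4 is not a perfect cube.
  y = 1: RHS = 6 is not a perfect cube.
  y = -1: RHS = -14 is not a perfect cube.
  y = 2: RHS = 76 is not a perfect cube.
  y = -2: RHS = -84 is not a perfect cube.
  y = 3: RHS = 266 is not a perfect cube.
  y = -3: RHS = -274 is not a perfect cube.
Continuing the search up to |y| = 45 finds no solutions either.
No (x, y) in the scanned range satisfies the equation.

No integer solutions with |y| ≤ 45.


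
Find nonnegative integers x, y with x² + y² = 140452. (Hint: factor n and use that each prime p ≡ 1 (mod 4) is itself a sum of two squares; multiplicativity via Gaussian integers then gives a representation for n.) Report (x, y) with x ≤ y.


Step 1: Factor n = 140452 = 2^2 · 13 · 37 · 73.
Step 2: Check the mod-4 condition on each prime factor: 2 = 2 (special); 13 ≡ 1 (mod 4), exponent 1; 37 ≡ 1 (mod 4), exponent 1; 73 ≡ 1 (mod 4), exponent 1.
All primes ≡ 3 (mod 4) appear to even exponent (or don't appear), so by the two-squares theorem n IS expressible as a sum of two squares.
Step 3: Build a representation. Group n = k² · m with k = 2 and m = 13 · 37 · 73 = 35113 (a product of primes ≡ 1 (mod 4)); a representation of m scales to one of n via (k·x)² + (k·y)² = k²(x² + y²). Each prime p ≡ 1 (mod 4) is itself a sum of two squares; find a² by testing p − a² for a perfect square:
  13: 13 − 1² = 12, 13 − 2² = 9 = 3² ⇒ 13 = 2² + 3².
  37: 37 − 1² = 36 = 6² ⇒ 37 = 1² + 6².
  73: 73 − 1² = 72, 73 − 2² = 69, 73 − 3² = 64 = 8² ⇒ 73 = 3² + 8².
  Combine using the Brahmagupta–Fibonacci identity (a² + b²)(c² + d²) = (ac − bd)² + (ad + bc)² = (ac + bd)² + (ad − bc)²:
  13 · 37 = 481: from (2² + 3²)(1² + 6²), take (2·1 − 3·6, 2·6 + 3·1) = (2 − 18, 12 + 3) = (-16, 15); dropping signs (only squares matter) gives (16, 15); check 16² + 15² = 256 + 225 = 481 ✓.
  481 · 73 = 35113: from (16² + 15²)(3² + 8²), take (16·3 − 15·8, 16·8 + 15·3) = (48 − 120, 128 + 45) = (-72, 173); dropping signs (only squares matter) gives (72, 173); check 72² + 173² = 5184 + 29929 = 35113 ✓.
  Scale by k = 2: (2·72, 2·173) = (144, 346).
Step 4: Order so x ≤ y and verify: 144² + 346² = 20736 + 119716 = 140452 = n. ✓

n = 140452 = 144² + 346² (one valid representation with x ≤ y).


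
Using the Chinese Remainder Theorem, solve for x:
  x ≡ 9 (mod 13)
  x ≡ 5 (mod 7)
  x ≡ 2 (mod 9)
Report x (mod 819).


Moduli 13, 7, 9 are pairwise coprime; by CRT there is a unique solution modulo M = 13 · 7 · 9 = 819.
Solve pairwise, accumulating the modulus:
  Start with x ≡ 9 (mod 13).
  Combine with x ≡ 5 (mod 7): since gcd(13, 7) = 1, we get a unique residue mod 91.
    Write x = 9 + 13·t and substitute into x ≡ 5 (mod 7): 13·t ≡ 5 − 9 = -4 (mod 7).
    Reduce coefficients mod 7: 6·t ≡ 3 (mod 7).
    The inverse of 6 mod 7 is 6 (since 6·6 = 36 = 5·7 + 1), so t ≡ 6·3 = 18 ≡ 4 (mod 7).
    Then x = 9 + 13·4 = 61, valid modulo lcm(13, 7) = 91: x ≡ 61 (mod 91).
  Combine with x ≡ 2 (mod 9): since gcd(91, 9) = 1, we get a unique residue mod 819.
    Write x = 61 + 91·t and substitute into x ≡ 2 (mod 9): 91·t ≡ 2 − 61 = -59 (mod 9).
    Reduce coefficients mod 9: 1·t ≡ 4 (mod 9).
    So t ≡ 4 (mod 9).
    Then x = 61 + 91·4 = 425, valid modulo lcm(91, 9) = 819: x ≡ 425 (mod 819).
Verify: 425 mod 13 = 9 ✓, 425 mod 7 = 5 ✓, 425 mod 9 = 2 ✓.

x ≡ 425 (mod 819).


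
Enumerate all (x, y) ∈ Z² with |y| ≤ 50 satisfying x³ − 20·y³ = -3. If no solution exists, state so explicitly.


The equation is x³ - 20y³ = -3. For fixed y, x³ = 20·y³ − 3, so a solution requires the RHS to be a perfect cube.
Strategy: iterate y from -50 to 50, compute RHS = 20·y³ − 3, and check whether it is a (positive or negative) perfect cube.
Check small values of y:
  y = 0: RHS = -3 is not a perfect cube.
  y = 1: RHS = 17 is not a perfect cube.
  y = -1: RHS = -23 is not a perfect cube.
  y = 2: RHS = 157 is not a perfect cube.
  y = -2: RHS = -163 is not a perfect cube.
  y = 3: RHS = 537 is not a perfect cube.
  y = -3: RHS = -543 is not a perfect cube.
Continuing the search up to |y| = 50 finds no solutions either.
No (x, y) in the scanned range satisfies the equation.

No integer solutions with |y| ≤ 50.


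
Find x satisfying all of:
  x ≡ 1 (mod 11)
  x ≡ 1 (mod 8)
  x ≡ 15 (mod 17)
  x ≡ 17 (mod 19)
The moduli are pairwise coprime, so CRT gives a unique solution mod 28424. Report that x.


Product of moduli M = 11 · 8 · 17 · 19 = 28424.
Merge one congruence at a time:
  Start: x ≡ 1 (mod 11).
  Combine with x ≡ 1 (mod 8); new modulus lcm = 88.
    Write x = 1 + 11·t and substitute into x ≡ 1 (mod 8): 11·t ≡ 1 − 1 = 0 (mod 8).
    Reduce coefficients mod 8: 3·t ≡ 0 (mod 8).
    The inverse of 3 mod 8 is 3 (since 3·3 = 9 = 1·8 + 1), so t ≡ 3·0 = 0 ≡ 0 (mod 8).
    Then x = 1 + 11·0 = 1, valid modulo lcm(11, 8) = 88: x ≡ 1 (mod 88).
  Combine with x ≡ 15 (mod 17); new modulus lcm = 1496.
    Write x = 1 + 88·t and substitute into x ≡ 15 (mod 17): 88·t ≡ 15 − 1 = 14 (mod 17).
    Reduce coefficients mod 17: 3·t ≡ 14 (mod 17).
    The inverse of 3 mod 17 is 6 (since 3·6 = 18 = 1·17 + 1), so t ≡ 6·14 = 84 ≡ 16 (mod 17).
    Then x = 1 + 88·16 = 1409, valid modulo lcm(88, 17) = 1496: x ≡ 1409 (mod 1496).
  Combine with x ≡ 17 (mod 19); new modulus lcm = 28424.
    Write x = 1409 + 1496·t and substitute into x ≡ 17 (mod 19): 1496·t ≡ 17 − 1409 = -1392 (mod 19).
    Reduce coefficients mod 19: 14·t ≡ 14 (mod 19).
    The inverse of 14 mod 19 is 15 (since 14·15 = 210 = 11·19 + 1), so t ≡ 15·14 = 210 ≡ 1 (mod 19).
    Then x = 1409 + 1496·1 = 2905, valid modulo lcm(1496, 19) = 28424: x ≡ 2905 (mod 28424).
Verify against each original: 2905 mod 11 = 1, 2905 mod 8 = 1, 2905 mod 17 = 15, 2905 mod 19 = 17.

x ≡ 2905 (mod 28424).


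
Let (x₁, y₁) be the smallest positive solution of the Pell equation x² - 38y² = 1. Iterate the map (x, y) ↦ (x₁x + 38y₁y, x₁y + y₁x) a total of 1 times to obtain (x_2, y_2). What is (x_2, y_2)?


Step 1: Find the fundamental solution (x₁, y₁) of x² - 38y² = 1.
  Expand √38 as a continued fraction. a₀ = ⌊√38⌋ = 6; iterate m_{k+1} = d_k·a_k − m_k, d_{k+1} = (38 − m_{k+1}²)/d_k, a_{k+1} = ⌊(a₀ + m_{k+1})/d_{k+1}⌋ (starting m₀ = 0, d₀ = 1), with convergents p_k = a_k·p_{k-1} + p_{k-2}, q_k = a_k·q_{k-1} + q_{k-2} (p₋₁ = 1, q₋₁ = 0):
  k = 0: a₀ = 6; p₀/q₀ = 6/1; p₀² − 38·q₀² = 36 − 38 = -2.
  k = 1: m = 6, d = 2, a = ⌊(6 + 6)/2⌋ = 6; p/q = (6·6 + 1)/(6·1 + 0) = 37/6; p² − 38·q² = 1369 − 1368 = 1.
  The first convergent with p² − 38·q² = 1 gives the fundamental solution (x₁, y₁) = (37, 6).
Step 2: Apply the recurrence (x_{n+1}, y_{n+1}) = (x₁x_n + 38y₁y_n, x₁y_n + y₁x_n) repeatedly.
  From (x_1, y_1) = (37, 6): x_2 = 37·37 + 38·6·6 = 2737; y_2 = 37·6 + 6·37 = 444.
Step 3: Verify x_2² - 38·y_2² = 7491169 - 7491168 = 1 (should be 1). ✓

(x_1, y_1) = (37, 6); (x_2, y_2) = (2737, 444).


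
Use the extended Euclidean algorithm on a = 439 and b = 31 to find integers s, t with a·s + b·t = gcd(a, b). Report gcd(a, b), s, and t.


Euclidean algorithm on (439, 31) — divide until remainder is 0:
  439 = 14 · 31 + 5
  31 = 6 · 5 + 1
  5 = 5 · 1 + 0
gcd(439, 31) = 1.
Track Bezout coefficients alongside the remainders: start with r₀ = 439 = a·1 + b·0 (s = 1, t = 0) and r₁ = 31 = a·0 + b·1 (s = 0, t = 1); each new remainder r_{k+1} = r_{k-1} − q_k·r_k inherits s_{k+1} = s_{k-1} − q_k·s_k, t_{k+1} = t_{k-1} − q_k·t_k, so r_k = a·s_k + b·t_k at every step:
  q = 14: r = 5, s = 1 − 14·0 = 1, t = 0 − 14·1 = -14  (check: 439·1 + 31·(-14) = 5)
  q = 6: r = 1, s = 0 − 6·1 = -6, t = 1 − 6·(-14) = 85  (check: 439·(-6) + 31·85 = 1)
The row with r = 1 (the gcd) gives the Bezout coefficients s = -6, t = 85.
Result: 439 · (-6) + 31 · (85) = 1.

gcd(439, 31) = 1; s = -6, t = 85 (check: 439·(-6) + 31·85 = 1).


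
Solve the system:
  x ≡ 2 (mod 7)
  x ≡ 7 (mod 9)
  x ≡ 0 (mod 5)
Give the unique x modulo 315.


Moduli 7, 9, 5 are pairwise coprime; by CRT there is a unique solution modulo M = 7 · 9 · 5 = 315.
Solve pairwise, accumulating the modulus:
  Start with x ≡ 2 (mod 7).
  Combine with x ≡ 7 (mod 9): since gcd(7, 9) = 1, we get a unique residue mod 63.
    Write x = 2 + 7·t and substitute into x ≡ 7 (mod 9): 7·t ≡ 7 − 2 = 5 (mod 9).
    The inverse of 7 mod 9 is 4 (since 7·4 = 28 = 3·9 + 1), so t ≡ 4·5 = 20 ≡ 2 (mod 9).
    Then x = 2 + 7·2 = 16, valid modulo lcm(7, 9) = 63: x ≡ 16 (mod 63).
  Combine with x ≡ 0 (mod 5): since gcd(63, 5) = 1, we get a unique residue mod 315.
    Write x = 16 + 63·t and substitute into x ≡ 0 (mod 5): 63·t ≡ 0 − 16 = -16 (mod 5).
    Reduce coefficients mod 5: 3·t ≡ 4 (mod 5).
    The inverse of 3 mod 5 is 2 (since 3·2 = 6 = 1·5 + 1), so t ≡ 2·4 = 8 ≡ 3 (mod 5).
    Then x = 16 + 63·3 = 205, valid modulo lcm(63, 5) = 315: x ≡ 205 (mod 315).
Verify: 205 mod 7 = 2 ✓, 205 mod 9 = 7 ✓, 205 mod 5 = 0 ✓.

x ≡ 205 (mod 315).


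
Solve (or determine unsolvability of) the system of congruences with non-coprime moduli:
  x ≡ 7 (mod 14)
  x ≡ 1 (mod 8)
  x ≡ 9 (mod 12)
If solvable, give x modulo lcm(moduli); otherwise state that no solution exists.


Moduli 14, 8, 12 are not pairwise coprime, so CRT works modulo lcm(m_i) when all pairwise compatibility conditions hold.
Pairwise compatibility: gcd(m_i, m_j) must divide a_i - a_j for every pair.
Merge one congruence at a time:
  Start: x ≡ 7 (mod 14).
  Combine with x ≡ 1 (mod 8): gcd(14, 8) = 2; 1 - 7 = -6, which IS divisible by 2, so compatible.
    Write x = 7 + 14·t and substitute into x ≡ 1 (mod 8): 14·t ≡ 1 − 7 = -6 (mod 8).
    Divide the congruence (and modulus) by g = 2: 7·t ≡ -3 (mod 4).
    Reduce coefficients mod 4: 3·t ≡ 1 (mod 4).
    The inverse of 3 mod 4 is 3 (since 3·3 = 9 = 2·4 + 1), so t ≡ 3·1 = 3 ≡ 3 (mod 4).
    Then x = 7 + 14·3 = 49, valid modulo lcm(14, 8) = 56: x ≡ 49 (mod 56).
  Combine with x ≡ 9 (mod 12): gcd(56, 12) = 4; 9 - 49 = -40, which IS divisible by 4, so compatible.
    Write x = 49 + 56·t and substitute into x ≡ 9 (mod 12): 56·t ≡ 9 − 49 = -40 (mod 12).
    Divide the congruence (and modulus) by g = 4: 14·t ≡ -10 (mod 3).
    Reduce coefficients mod 3: 2·t ≡ 2 (mod 3).
    The inverse of 2 mod 3 is 2 (since 2·2 = 4 = 1·3 + 1), so t ≡ 2·2 = 4 ≡ 1 (mod 3).
    Then x = 49 + 56·1 = 105, valid modulo lcm(56, 12) = 168: x ≡ 105 (mod 168).
Verify: 105 mod 14 = 7, 105 mod 8 = 1, 105 mod 12 = 9.

x ≡ 105 (mod 168).


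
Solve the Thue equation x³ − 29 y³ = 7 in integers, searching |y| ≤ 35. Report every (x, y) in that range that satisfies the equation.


The equation is x³ - 29y³ = 7. For fixed y, x³ = 29·y³ + 7, so a solution requires the RHS to be a perfect cube.
Strategy: iterate y from -35 to 35, compute RHS = 29·y³ + 7, and check whether it is a (positive or negative) perfect cube.
Check small values of y:
  y = 0: RHS = 7 is not a perfect cube.
  y = 1: RHS = 36 is not a perfect cube.
  y = -1: RHS = -22 is not a perfect cube.
  y = 2: RHS = 239 is not a perfect cube.
  y = -2: RHS = -225 is not a perfect cube.
  y = 3: RHS = 790 is not a perfect cube.
  y = -3: RHS = -776 is not a perfect cube.
Continuing the search up to |y| = 35 finds no solutions either.
No (x, y) in the scanned range satisfies the equation.

No integer solutions with |y| ≤ 35.


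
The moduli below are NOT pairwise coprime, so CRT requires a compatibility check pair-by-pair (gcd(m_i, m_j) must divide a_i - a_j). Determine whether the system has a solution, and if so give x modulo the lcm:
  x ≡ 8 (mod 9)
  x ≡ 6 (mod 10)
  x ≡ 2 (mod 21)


Moduli 9, 10, 21 are not pairwise coprime, so CRT works modulo lcm(m_i) when all pairwise compatibility conditions hold.
Pairwise compatibility: gcd(m_i, m_j) must divide a_i - a_j for every pair.
Merge one congruence at a time:
  Start: x ≡ 8 (mod 9).
  Combine with x ≡ 6 (mod 10): gcd(9, 10) = 1; 6 - 8 = -2, which IS divisible by 1, so compatible.
    Write x = 8 + 9·t and substitute into x ≡ 6 (mod 10): 9·t ≡ 6 − 8 = -2 (mod 10).
    Reduce coefficients mod 10: 9·t ≡ 8 (mod 10).
    The inverse of 9 mod 10 is 9 (since 9·9 = 81 = 8·10 + 1), so t ≡ 9·8 = 72 ≡ 2 (mod 10).
    Then x = 8 + 9·2 = 26, valid modulo lcm(9, 10) = 90: x ≡ 26 (mod 90).
  Combine with x ≡ 2 (mod 21): gcd(90, 21) = 3; 2 - 26 = -24, which IS divisible by 3, so compatible.
    Write x = 26 + 90·t and substitute into x ≡ 2 (mod 21): 90·t ≡ 2 − 26 = -24 (mod 21).
    Divide the congruence (and modulus) by g = 3: 30·t ≡ -8 (mod 7).
    Reduce coefficients mod 7: 2·t ≡ 6 (mod 7).
    The inverse of 2 mod 7 is 4 (since 2·4 = 8 = 1·7 + 1), so t ≡ 4·6 = 24 ≡ 3 (mod 7).
    Then x = 26 + 90·3 = 296, valid modulo lcm(90, 21) = 630: x ≡ 296 (mod 630).
Verify: 296 mod 9 = 8, 296 mod 10 = 6, 296 mod 21 = 2.

x ≡ 296 (mod 630).


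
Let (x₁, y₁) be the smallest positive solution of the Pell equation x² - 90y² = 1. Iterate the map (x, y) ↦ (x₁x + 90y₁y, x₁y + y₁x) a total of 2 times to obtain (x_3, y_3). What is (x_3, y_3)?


Step 1: Find the fundamental solution (x₁, y₁) of x² - 90y² = 1.
  Expand √90 as a continued fraction. a₀ = ⌊√90⌋ = 9; iterate m_{k+1} = d_k·a_k − m_k, d_{k+1} = (90 − m_{k+1}²)/d_k, a_{k+1} = ⌊(a₀ + m_{k+1})/d_{k+1}⌋ (starting m₀ = 0, d₀ = 1), with convergents p_k = a_k·p_{k-1} + p_{k-2}, q_k = a_k·q_{k-1} + q_{k-2} (p₋₁ = 1, q₋₁ = 0):
  k = 0: a₀ = 9; p₀/q₀ = 9/1; p₀² − 90·q₀² = 81 − 90 = -9.
  k = 1: m = 9, d = 9, a = ⌊(9 + 9)/9⌋ = 2; p/q = (2·9 + 1)/(2·1 + 0) = 19/2; p² − 90·q² = 361 − 360 = 1.
  The first convergent with p² − 90·q² = 1 gives the fundamental solution (x₁, y₁) = (19, 2).
Step 2: Apply the recurrence (x_{n+1}, y_{n+1}) = (x₁x_n + 90y₁y_n, x₁y_n + y₁x_n) repeatedly.
  From (x_1, y_1) = (19, 2): x_2 = 19·19 + 90·2·2 = 721; y_2 = 19·2 + 2·19 = 76.
  From (x_2, y_2) = (721, 76): x_3 = 19·721 + 90·2·76 = 27379; y_3 = 19·76 + 2·721 = 2886.
Step 3: Verify x_3² - 90·y_3² = 749609641 - 749609640 = 1 (should be 1). ✓

(x_1, y_1) = (19, 2); (x_3, y_3) = (27379, 2886).


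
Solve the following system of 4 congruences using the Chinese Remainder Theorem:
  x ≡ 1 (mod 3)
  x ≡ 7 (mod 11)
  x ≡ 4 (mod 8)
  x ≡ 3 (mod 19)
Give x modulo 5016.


Product of moduli M = 3 · 11 · 8 · 19 = 5016.
Merge one congruence at a time:
  Start: x ≡ 1 (mod 3).
  Combine with x ≡ 7 (mod 11); new modulus lcm = 33.
    Write x = 1 + 3·t and substitute into x ≡ 7 (mod 11): 3·t ≡ 7 − 1 = 6 (mod 11).
    The inverse of 3 mod 11 is 4 (since 3·4 = 12 = 1·11 + 1), so t ≡ 4·6 = 24 ≡ 2 (mod 11).
    Then x = 1 + 3·2 = 7, valid modulo lcm(3, 11) = 33: x ≡ 7 (mod 33).
  Combine with x ≡ 4 (mod 8); new modulus lcm = 264.
    Write x = 7 + 33·t and substitute into x ≡ 4 (mod 8): 33·t ≡ 4 − 7 = -3 (mod 8).
    Reduce coefficients mod 8: 1·t ≡ 5 (mod 8).
    So t ≡ 5 (mod 8).
    Then x = 7 + 33·5 = 172, valid modulo lcm(33, 8) = 264: x ≡ 172 (mod 264).
  Combine with x ≡ 3 (mod 19); new modulus lcm = 5016.
    Write x = 172 + 264·t and substitute into x ≡ 3 (mod 19): 264·t ≡ 3 − 172 = -169 (mod 19).
    Reduce coefficients mod 19: 17·t ≡ 2 (mod 19).
    The inverse of 17 mod 19 is 9 (since 17·9 = 153 = 8·19 + 1), so t ≡ 9·2 = 18 ≡ 18 (mod 19).
    Then x = 172 + 264·18 = 4924, valid modulo lcm(264, 19) = 5016: x ≡ 4924 (mod 5016).
Verify against each original: 4924 mod 3 = 1, 4924 mod 11 = 7, 4924 mod 8 = 4, 4924 mod 19 = 3.

x ≡ 4924 (mod 5016).


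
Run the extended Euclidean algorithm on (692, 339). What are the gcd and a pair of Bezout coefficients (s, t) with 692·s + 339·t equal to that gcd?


Euclidean algorithm on (692, 339) — divide until remainder is 0:
  692 = 2 · 339 + 14
  339 = 24 · 14 + 3
  14 = 4 · 3 + 2
  3 = 1 · 2 + 1
  2 = 2 · 1 + 0
gcd(692, 339) = 1.
Track Bezout coefficients alongside the remainders: start with r₀ = 692 = a·1 + b·0 (s = 1, t = 0) and r₁ = 339 = a·0 + b·1 (s = 0, t = 1); each new remainder r_{k+1} = r_{k-1} − q_k·r_k inherits s_{k+1} = s_{k-1} − q_k·s_k, t_{k+1} = t_{k-1} − q_k·t_k, so r_k = a·s_k + b·t_k at every step:
  q = 2: r = 14, s = 1 − 2·0 = 1, t = 0 − 2·1 = -2  (check: 692·1 + 339·(-2) = 14)
  q = 24: r = 3, s = 0 − 24·1 = -24, t = 1 − 24·(-2) = 49  (check: 692·(-24) + 339·49 = 3)
  q = 4: r = 2, s = 1 − 4·(-24) = 97, t = -2 − 4·49 = -198  (check: 692·97 + 339·(-198) = 2)
  q = 1: r = 1, s = -24 − 1·97 = -121, t = 49 − 1·(-198) = 247  (check: 692·(-121) + 339·247 = 1)
The row with r = 1 (the gcd) gives the Bezout coefficients s = -121, t = 247.
Result: 692 · (-121) + 339 · (247) = 1.

gcd(692, 339) = 1; s = -121, t = 247 (check: 692·(-121) + 339·247 = 1).


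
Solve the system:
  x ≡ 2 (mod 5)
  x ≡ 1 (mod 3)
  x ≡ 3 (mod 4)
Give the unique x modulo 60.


Moduli 5, 3, 4 are pairwise coprime; by CRT there is a unique solution modulo M = 5 · 3 · 4 = 60.
Solve pairwise, accumulating the modulus:
  Start with x ≡ 2 (mod 5).
  Combine with x ≡ 1 (mod 3): since gcd(5, 3) = 1, we get a unique residue mod 15.
    Write x = 2 + 5·t and substitute into x ≡ 1 (mod 3): 5·t ≡ 1 − 2 = -1 (mod 3).
    Reduce coefficients mod 3: 2·t ≡ 2 (mod 3).
    The inverse of 2 mod 3 is 2 (since 2·2 = 4 = 1·3 + 1), so t ≡ 2·2 = 4 ≡ 1 (mod 3).
    Then x = 2 + 5·1 = 7, valid modulo lcm(5, 3) = 15: x ≡ 7 (mod 15).
  Combine with x ≡ 3 (mod 4): since gcd(15, 4) = 1, we get a unique residue mod 60.
    Write x = 7 + 15·t and substitute into x ≡ 3 (mod 4): 15·t ≡ 3 − 7 = -4 (mod 4).
    Reduce coefficients mod 4: 3·t ≡ 0 (mod 4).
    The inverse of 3 mod 4 is 3 (since 3·3 = 9 = 2·4 + 1), so t ≡ 3·0 = 0 ≡ 0 (mod 4).
    Then x = 7 + 15·0 = 7, valid modulo lcm(15, 4) = 60: x ≡ 7 (mod 60).
Verify: 7 mod 5 = 2 ✓, 7 mod 3 = 1 ✓, 7 mod 4 = 3 ✓.

x ≡ 7 (mod 60).


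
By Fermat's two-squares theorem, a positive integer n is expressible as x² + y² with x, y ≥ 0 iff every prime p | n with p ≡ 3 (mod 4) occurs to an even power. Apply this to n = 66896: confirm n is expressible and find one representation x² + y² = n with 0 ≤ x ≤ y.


Step 1: Factor n = 66896 = 2^4 · 37 · 113.
Step 2: Check the mod-4 condition on each prime factor: 2 = 2 (special); 37 ≡ 1 (mod 4), exponent 1; 113 ≡ 1 (mod 4), exponent 1.
All primes ≡ 3 (mod 4) appear to even exponent (or don't appear), so by the two-squares theorem n IS expressible as a sum of two squares.
Step 3: Build a representation. Group n = k² · m with k = 4 and m = 37 · 113 = 4181 (a product of primes ≡ 1 (mod 4)); a representation of m scales to one of n via (k·x)² + (k·y)² = k²(x² + y²). Each prime p ≡ 1 (mod 4) is itself a sum of two squares; find a² by testing p − a² for a perfect square:
  37: 37 − 1² = 36 = 6² ⇒ 37 = 1² + 6².
  113: 113 − 1² = 112, 113 − 2² = 109, 113 − 3² = 104, 113 − 4² = 97, 113 − 5² = 88, 113 − 6² = 77, 113 − 7² = 64 = 8² ⇒ 113 = 7² + 8².
  Combine using the Brahmagupta–Fibonacci identity (a² + b²)(c² + d²) = (ac − bd)² + (ad + bc)² = (ac + bd)² + (ad − bc)²:
  37 · 113 = 4181: from (1² + 6²)(7² + 8²), take (1·7 − 6·8, 1·8 + 6·7) = (7 − 48, 8 + 42) = (-41, 50); dropping signs (only squares matter) gives (41, 50); check 41² + 50² = 1681 + 2500 = 4181 ✓.
  Scale by k = 4: (4·41, 4·50) = (164, 200).
Step 4: Order so x ≤ y and verify: 164² + 200² = 26896 + 40000 = 66896 = n. ✓

n = 66896 = 164² + 200² (one valid representation with x ≤ y).


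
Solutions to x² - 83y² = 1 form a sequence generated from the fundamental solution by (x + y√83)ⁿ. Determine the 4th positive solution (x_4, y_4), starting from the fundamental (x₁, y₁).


Step 1: Find the fundamental solution (x₁, y₁) of x² - 83y² = 1.
  Expand √83 as a continued fraction. a₀ = ⌊√83⌋ = 9; iterate m_{k+1} = d_k·a_k − m_k, d_{k+1} = (83 − m_{k+1}²)/d_k, a_{k+1} = ⌊(a₀ + m_{k+1})/d_{k+1}⌋ (starting m₀ = 0, d₀ = 1), with convergents p_k = a_k·p_{k-1} + p_{k-2}, q_k = a_k·q_{k-1} + q_{k-2} (p₋₁ = 1, q₋₁ = 0):
  k = 0: a₀ = 9; p₀/q₀ = 9/1; p₀² − 83·q₀² = 81 − 83 = -2.
  k = 1: m = 9, d = 2, a = ⌊(9 + 9)/2⌋ = 9; p/q = (9·9 + 1)/(9·1 + 0) = 82/9; p² − 83·q² = 6724 − 6723 = 1.
  The first convergent with p² − 83·q² = 1 gives the fundamental solution (x₁, y₁) = (82, 9).
Step 2: Apply the recurrence (x_{n+1}, y_{n+1}) = (x₁x_n + 83y₁y_n, x₁y_n + y₁x_n) repeatedly.
  From (x_1, y_1) = (82, 9): x_2 = 82·82 + 83·9·9 = 13447; y_2 = 82·9 + 9·82 = 1476.
  From (x_2, y_2) = (13447, 1476): x_3 = 82·13447 + 83·9·1476 = 2205226; y_3 = 82·1476 + 9·13447 = 242055.
  From (x_3, y_3) = (2205226, 242055): x_4 = 82·2205226 + 83·9·242055 = 361643617; y_4 = 82·242055 + 9·2205226 = 39695544.
Step 3: Verify x_4² - 83·y_4² = 130786105716842689 - 130786105716842688 = 1 (should be 1). ✓

(x_1, y_1) = (82, 9); (x_4, y_4) = (361643617, 39695544).


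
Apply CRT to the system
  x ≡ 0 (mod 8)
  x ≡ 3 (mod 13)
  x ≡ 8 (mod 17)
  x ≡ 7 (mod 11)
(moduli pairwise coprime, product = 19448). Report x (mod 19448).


Product of moduli M = 8 · 13 · 17 · 11 = 19448.
Merge one congruence at a time:
  Start: x ≡ 0 (mod 8).
  Combine with x ≡ 3 (mod 13); new modulus lcm = 104.
    Write x = 0 + 8·t and substitute into x ≡ 3 (mod 13): 8·t ≡ 3 − 0 = 3 (mod 13).
    The inverse of 8 mod 13 is 5 (since 8·5 = 40 = 3·13 + 1), so t ≡ 5·3 = 15 ≡ 2 (mod 13).
    Then x = 0 + 8·2 = 16, valid modulo lcm(8, 13) = 104: x ≡ 16 (mod 104).
  Combine with x ≡ 8 (mod 17); new modulus lcm = 1768.
    Write x = 16 + 104·t and substitute into x ≡ 8 (mod 17): 104·t ≡ 8 − 16 = -8 (mod 17).
    Reduce coefficients mod 17: 2·t ≡ 9 (mod 17).
    The inverse of 2 mod 17 is 9 (since 2·9 = 18 = 1·17 + 1), so t ≡ 9·9 = 81 ≡ 13 (mod 17).
    Then x = 16 + 104·13 = 1368, valid modulo lcm(104, 17) = 1768: x ≡ 1368 (mod 1768).
  Combine with x ≡ 7 (mod 11); new modulus lcm = 19448.
    Write x = 1368 + 1768·t and substitute into x ≡ 7 (mod 11): 1768·t ≡ 7 − 1368 = -1361 (mod 11).
    Reduce coefficients mod 11: 8·t ≡ 3 (mod 11).
    The inverse of 8 mod 11 is 7 (since 8·7 = 56 = 5·11 + 1), so t ≡ 7·3 = 21 ≡ 10 (mod 11).
    Then x = 1368 + 1768·10 = 19048, valid modulo lcm(1768, 11) = 19448: x ≡ 19048 (mod 19448).
Verify against each original: 19048 mod 8 = 0, 19048 mod 13 = 3, 19048 mod 17 = 8, 19048 mod 11 = 7.

x ≡ 19048 (mod 19448).


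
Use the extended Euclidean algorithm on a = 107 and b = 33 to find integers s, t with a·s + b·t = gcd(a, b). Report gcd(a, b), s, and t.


Euclidean algorithm on (107, 33) — divide until remainder is 0:
  107 = 3 · 33 + 8
  33 = 4 · 8 + 1
  8 = 8 · 1 + 0
gcd(107, 33) = 1.
Track Bezout coefficients alongside the remainders: start with r₀ = 107 = a·1 + b·0 (s = 1, t = 0) and r₁ = 33 = a·0 + b·1 (s = 0, t = 1); each new remainder r_{k+1} = r_{k-1} − q_k·r_k inherits s_{k+1} = s_{k-1} − q_k·s_k, t_{k+1} = t_{k-1} − q_k·t_k, so r_k = a·s_k + b·t_k at every step:
  q = 3: r = 8, s = 1 − 3·0 = 1, t = 0 − 3·1 = -3  (check: 107·1 + 33·(-3) = 8)
  q = 4: r = 1, s = 0 − 4·1 = -4, t = 1 − 4·(-3) = 13  (check: 107·(-4) + 33·13 = 1)
The row with r = 1 (the gcd) gives the Bezout coefficients s = -4, t = 13.
Result: 107 · (-4) + 33 · (13) = 1.

gcd(107, 33) = 1; s = -4, t = 13 (check: 107·(-4) + 33·13 = 1).


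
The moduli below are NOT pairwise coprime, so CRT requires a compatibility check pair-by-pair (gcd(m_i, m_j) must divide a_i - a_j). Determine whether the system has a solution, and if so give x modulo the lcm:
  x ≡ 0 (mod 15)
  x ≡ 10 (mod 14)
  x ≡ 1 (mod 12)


Moduli 15, 14, 12 are not pairwise coprime, so CRT works modulo lcm(m_i) when all pairwise compatibility conditions hold.
Pairwise compatibility: gcd(m_i, m_j) must divide a_i - a_j for every pair.
Merge one congruence at a time:
  Start: x ≡ 0 (mod 15).
  Combine with x ≡ 10 (mod 14): gcd(15, 14) = 1; 10 - 0 = 10, which IS divisible by 1, so compatible.
    Write x = 0 + 15·t and substitute into x ≡ 10 (mod 14): 15·t ≡ 10 − 0 = 10 (mod 14).
    Reduce coefficients mod 14: 1·t ≡ 10 (mod 14).
    So t ≡ 10 (mod 14).
    Then x = 0 + 15·10 = 150, valid modulo lcm(15, 14) = 210: x ≡ 150 (mod 210).
  Combine with x ≡ 1 (mod 12): gcd(210, 12) = 6, and 1 - 150 = -149 is NOT divisible by 6.
    ⇒ system is inconsistent (no integer solution).

No solution (the system is inconsistent).
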